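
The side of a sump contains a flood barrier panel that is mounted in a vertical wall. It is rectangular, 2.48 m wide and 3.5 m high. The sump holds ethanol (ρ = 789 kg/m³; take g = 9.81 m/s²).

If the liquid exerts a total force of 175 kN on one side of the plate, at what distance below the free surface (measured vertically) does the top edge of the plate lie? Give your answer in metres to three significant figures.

γ = ρg = 789 × 9.81 / 1000 = 7.74009 kN/m³.
A = 2.48 × 3.5 = 8.68 m².
From F = γ·h_c·A, the centroid depth is h_c = 175/(7.74009 × 8.68) = 2.60479 m.
The centroid lies 3.5/2 = 1.75 m below the top edge, so the top edge sits at h_top = 2.60479 − 1.75 = 0.85479 m below the surface.

d_top ≈ 0.855 m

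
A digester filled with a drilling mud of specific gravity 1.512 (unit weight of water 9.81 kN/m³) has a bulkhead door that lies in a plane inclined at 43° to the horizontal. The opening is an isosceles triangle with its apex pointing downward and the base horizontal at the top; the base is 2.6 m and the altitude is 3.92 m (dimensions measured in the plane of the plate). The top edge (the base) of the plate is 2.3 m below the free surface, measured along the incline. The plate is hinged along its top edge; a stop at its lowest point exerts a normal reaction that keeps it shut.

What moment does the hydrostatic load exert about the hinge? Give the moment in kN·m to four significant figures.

M ≈ 287.0 kN·m

γ = 1.512 × 9.81 = 14.83272 kN/m³.
Let θ = 43° be the plate's angle to the horizontal; measure y along the incline from where the plane meets the free surface. Vertical depth h = y·sinθ with sinθ = 0.681998.
With the apex down, the centroid sits h/3 = 3.92/3 = 1.30667 m below the base (the top edge), so y_c = 2.3 + 1.30667 = 3.60667 m and h_c = 3.60667 × 0.681998 = 2.45974 m.
A = ½ × 2.6 × 3.92 = 5.096 m².
Resultant F = γ·h_c·A = 14.83272 × 2.45974 × 5.096 = 185.926 kN.
I_c = b·h³/36 = 2.6 × 3.92³/36 = 4.3504 m⁴.
Centre of pressure: y_p = y_c + I_c/(y_c·A) = 3.60667 + 4.3504/(3.60667 × 5.096) = 3.60667 + 0.236697 = 3.84337 m along the plane.
The resultant acts 1.30667 + 0.236697 = 1.54337 m (along the plate) below the hinge at the top edge, so the moment about the hinge is M = F × 1.54337 = 185.926 × 1.54337 = 286.953 kN·m.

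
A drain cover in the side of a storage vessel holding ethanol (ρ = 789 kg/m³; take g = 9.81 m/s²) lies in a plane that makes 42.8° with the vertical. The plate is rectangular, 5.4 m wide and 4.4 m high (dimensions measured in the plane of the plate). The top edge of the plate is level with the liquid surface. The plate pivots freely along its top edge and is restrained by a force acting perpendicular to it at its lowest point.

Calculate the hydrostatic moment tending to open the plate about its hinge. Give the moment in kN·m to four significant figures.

M ≈ 870.8 kN·m

γ = ρg = 789 × 9.81 / 1000 = 7.74009 kN/m³.
The plate makes 42.8° with the vertical, i.e. θ = 90° − 42.8° = 47.2° to the horizontal. Measuring y along the incline from the free-surface line, vertical depth h = y·sinθ with sinθ = 0.733730.
The centroid lies 4.4/2 = 2.2 m below the top edge, so y_c = 2.2 m and h_c = 2.2 × 0.733730 = 1.61421 m.
A = 5.4 × 4.4 = 23.76 m².
Resultant F = γ·h_c·A = 7.74009 × 1.61421 × 23.76 = 296.861 kN.
I_c = b·h³/12 = 5.4 × 4.4³/12 = 38.3328 m⁴.
Centre of pressure: y_p = y_c + I_c/(y_c·A) = 2.2 + 38.3328/(2.2 × 23.76) = 2.2 + 0.733333 = 2.93333 m along the plane.
The resultant acts 2.2 + 0.733333 = 2.93333 m (along the plate) below the hinge at the top edge, so the moment about the hinge is M = F × 2.93333 = 296.861 × 2.93333 = 870.791 kN·m.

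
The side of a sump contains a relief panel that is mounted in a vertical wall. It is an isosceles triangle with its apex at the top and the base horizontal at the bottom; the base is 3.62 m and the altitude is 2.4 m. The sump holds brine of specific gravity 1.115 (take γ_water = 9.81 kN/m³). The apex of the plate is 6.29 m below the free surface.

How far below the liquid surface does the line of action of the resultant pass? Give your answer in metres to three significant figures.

γ = 1.115 × 9.81 = 10.93815 kN/m³.
With the apex up, the centroid sits 2h/3 = 2 × 2.4/3 = 1.6 m below the apex, so the centroid depth is h_c = 6.29 + 1.6 = 7.89 m.
A = ½ × 3.62 × 2.4 = 4.344 m².
Resultant F = γ·h_c·A = 10.93815 × 7.89 × 4.344 = 374.896 kN.
I_c = b·h³/36 = 3.62 × 2.4³/36 = 1.39008 m⁴.
Centre of pressure: y_p = y_c + I_c/(y_c·A) = 7.89 + 1.39008/(7.89 × 4.344) = 7.89 + 0.0405577 = 7.93056 m along the plane.

h_p = 7.93 m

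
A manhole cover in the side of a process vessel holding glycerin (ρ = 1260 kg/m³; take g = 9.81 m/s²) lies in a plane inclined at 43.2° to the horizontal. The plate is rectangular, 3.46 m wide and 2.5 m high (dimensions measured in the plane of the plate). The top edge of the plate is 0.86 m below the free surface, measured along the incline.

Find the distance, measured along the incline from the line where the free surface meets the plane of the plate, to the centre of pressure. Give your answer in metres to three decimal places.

y_p = 2.357 m

γ = ρg = 1260 × 9.81 / 1000 = 12.3606 kN/m³.
Let θ = 43.2° be the plate's angle to the horizontal; measure y along the incline from where the plane meets the free surface. Vertical depth h = y·sinθ with sinθ = 0.684547.
The centroid lies 2.5/2 = 1.25 m below the top edge, so y_c = 0.86 + 1.25 = 2.11 m and h_c = 2.11 × 0.684547 = 1.44439 m.
A = 3.46 × 2.5 = 8.65 m².
Resultant F = γ·h_c·A = 12.3606 × 1.44439 × 8.65 = 154.433 kN.
I_c = b·h³/12 = 3.46 × 2.5³/12 = 4.50521 m⁴.
Centre of pressure: y_p = y_c + I_c/(y_c·A) = 2.11 + 4.50521/(2.11 × 8.65) = 2.11 + 0.246841 = 2.35684 m along the plane.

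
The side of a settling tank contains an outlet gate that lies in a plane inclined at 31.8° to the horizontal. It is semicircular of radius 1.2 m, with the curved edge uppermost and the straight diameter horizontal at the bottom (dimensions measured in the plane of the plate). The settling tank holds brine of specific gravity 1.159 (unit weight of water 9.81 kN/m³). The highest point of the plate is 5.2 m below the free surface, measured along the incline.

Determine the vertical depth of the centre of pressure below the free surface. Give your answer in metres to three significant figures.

γ = 1.159 × 9.81 = 11.36979 kN/m³.
Let θ = 31.8° be the plate's angle to the horizontal; measure y along the incline from where the plane meets the free surface. Vertical depth h = y·sinθ with sinθ = 0.526956.
The centroid lies 4r/(3π) = 0.509296 m above the diameter, so r − 4r/(3π) = 1.2 − 0.509296 = 0.690704 m below the topmost point, so y_c = 5.2 + 0.690704 = 5.8907 m and h_c = 5.8907 × 0.526956 = 3.10414 m.
A = πr²/2 = π × 1.2²/2 = 2.26195 m².
Resultant F = γ·h_c·A = 11.36979 × 3.10414 × 2.26195 = 79.832 kN.
I_c = (π/8 − 8/(9π))·r⁴ = 0.109757 × 1.2⁴ = 0.227592 m⁴.
Centre of pressure: y_p = y_c + I_c/(y_c·A) = 5.8907 + 0.227592/(5.8907 × 2.26195) = 5.8907 + 0.0170808 = 5.90778 m along the plane.
Vertically, h_p = y_p·sinθ = 5.90778 × 0.526956 = 3.11314 m.

h_p = 3.11 m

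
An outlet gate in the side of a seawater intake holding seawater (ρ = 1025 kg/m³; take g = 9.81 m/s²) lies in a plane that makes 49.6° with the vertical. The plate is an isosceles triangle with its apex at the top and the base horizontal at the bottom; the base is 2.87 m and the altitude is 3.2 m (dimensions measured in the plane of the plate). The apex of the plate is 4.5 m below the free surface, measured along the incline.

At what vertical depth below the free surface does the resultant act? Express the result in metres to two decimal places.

h_p = 4.35 m

γ = ρg = 1025 × 9.81 / 1000 = 10.05525 kN/m³.
The plate makes 49.6° with the vertical, i.e. θ = 90° − 49.6° = 40.4° to the horizontal. Measuring y along the incline from the free-surface line, vertical depth h = y·sinθ with sinθ = 0.648120.
With the apex up, the centroid sits 2h/3 = 2 × 3.2/3 = 2.13333 m below the apex, so y_c = 4.5 + 2.13333 = 6.63333 m and h_c = 6.63333 × 0.648120 = 4.29919 m.
A = ½ × 2.87 × 3.2 = 4.592 m².
Resultant F = γ·h_c·A = 10.05525 × 4.29919 × 4.592 = 198.51 kN.
I_c = b·h³/36 = 2.87 × 3.2³/36 = 2.61234 m⁴.
Centre of pressure: y_p = y_c + I_c/(y_c·A) = 6.63333 + 2.61234/(6.63333 × 4.592) = 6.63333 + 0.0857623 = 6.71909 m along the plane.
Vertically, h_p = y_p·sinθ = 6.71909 × 0.648120 = 4.35478 m.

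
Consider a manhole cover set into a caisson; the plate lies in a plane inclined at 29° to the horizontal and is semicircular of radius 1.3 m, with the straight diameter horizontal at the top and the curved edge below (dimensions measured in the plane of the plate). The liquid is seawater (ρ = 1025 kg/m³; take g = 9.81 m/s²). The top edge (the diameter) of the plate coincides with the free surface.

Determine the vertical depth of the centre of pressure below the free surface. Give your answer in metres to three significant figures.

h_p = 0.371 m

γ = ρg = 1025 × 9.81 / 1000 = 10.05525 kN/m³.
Let θ = 29° be the plate's angle to the horizontal; measure y along the incline from where the plane meets the free surface. Vertical depth h = y·sinθ with sinθ = 0.484810.
The centroid of a semicircle lies 4r/(3π) = 0.551737 m from the diameter, here below the top edge, so y_c = 0.551737 m and h_c = 0.551737 × 0.484810 = 0.267488 m.
A = πr²/2 = π × 1.3²/2 = 2.65465 m².
Resultant F = γ·h_c·A = 10.05525 × 0.267488 × 2.65465 = 7.1401 kN.
I_c = (π/8 − 8/(9π))·r⁴ = 0.109757 × 1.3⁴ = 0.313477 m⁴.
Centre of pressure: y_p = y_c + I_c/(y_c·A) = 0.551737 + 0.313477/(0.551737 × 2.65465) = 0.551737 + 0.214026 = 0.765763 m along the plane.
Vertically, h_p = y_p·sinθ = 0.765763 × 0.484810 = 0.37125 m.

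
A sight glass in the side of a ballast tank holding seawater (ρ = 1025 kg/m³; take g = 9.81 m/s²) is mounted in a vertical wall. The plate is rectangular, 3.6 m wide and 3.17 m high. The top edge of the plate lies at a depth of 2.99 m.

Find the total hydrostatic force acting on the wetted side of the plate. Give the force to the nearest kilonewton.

F ≈ 525 kN

γ = ρg = 1025 × 9.81 / 1000 = 10.05525 kN/m³.
The centroid lies 3.17/2 = 1.585 m below the top edge, so the centroid depth is h_c = 2.99 + 1.585 = 4.575 m.
A = 3.6 × 3.17 = 11.412 m².
Resultant F = γ·h_c·A = 10.05525 × 4.575 × 11.412 = 524.984 kN.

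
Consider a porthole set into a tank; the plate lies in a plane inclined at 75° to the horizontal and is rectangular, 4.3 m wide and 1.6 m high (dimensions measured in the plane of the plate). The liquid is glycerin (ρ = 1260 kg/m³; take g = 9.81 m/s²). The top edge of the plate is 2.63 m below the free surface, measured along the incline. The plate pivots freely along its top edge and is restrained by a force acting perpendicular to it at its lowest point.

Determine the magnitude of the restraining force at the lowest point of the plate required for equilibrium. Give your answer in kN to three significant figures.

P ≈ 152 kN

γ = ρg = 1260 × 9.81 / 1000 = 12.3606 kN/m³.
Let θ = 75° be the plate's angle to the horizontal; measure y along the incline from where the plane meets the free surface. Vertical depth h = y·sinθ with sinθ = 0.965926.
The centroid lies 1.6/2 = 0.8 m below the top edge, so y_c = 2.63 + 0.8 = 3.43 m and h_c = 3.43 × 0.965926 = 3.31313 m.
A = 4.3 × 1.6 = 6.88 m².
Resultant F = γ·h_c·A = 12.3606 × 3.31313 × 6.88 = 281.752 kN.
I_c = b·h³/12 = 4.3 × 1.6³/12 = 1.46773 m⁴.
Centre of pressure: y_p = y_c + I_c/(y_c·A) = 3.43 + 1.46773/(3.43 × 6.88) = 3.43 + 0.0621962 = 3.4922 m along the plane.
The resultant acts 0.8 + 0.0621962 = 0.862196 m (along the plate) below the hinge at the top edge, so the moment about the hinge is M = F × 0.862196 = 281.752 × 0.862196 = 242.925 kN·m.
A normal force at the bottom, 1.6 m from the hinge, must supply this moment: P = 242.925/1.6 = 151.828 kN.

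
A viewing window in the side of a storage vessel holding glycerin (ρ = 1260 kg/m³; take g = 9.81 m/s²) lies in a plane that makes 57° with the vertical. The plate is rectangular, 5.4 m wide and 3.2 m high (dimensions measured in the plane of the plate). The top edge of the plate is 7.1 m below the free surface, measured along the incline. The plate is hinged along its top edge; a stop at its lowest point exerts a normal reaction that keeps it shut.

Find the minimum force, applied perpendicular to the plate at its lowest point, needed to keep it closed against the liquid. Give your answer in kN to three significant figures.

γ = ρg = 1260 × 9.81 / 1000 = 12.3606 kN/m³.
The plate makes 57° with the vertical, i.e. θ = 90° − 57° = 33° to the horizontal. Measuring y along the incline from the free-surface line, vertical depth h = y·sinθ with sinθ = 0.544639.
The centroid lies 3.2/2 = 1.6 m below the top edge, so y_c = 7.1 + 1.6 = 8.7 m and h_c = 8.7 × 0.544639 = 4.73836 m.
A = 5.4 × 3.2 = 17.28 m².
Resultant F = γ·h_c·A = 12.3606 × 4.73836 × 17.28 = 1012.07 kN.
I_c = b·h³/12 = 5.4 × 3.2³/12 = 14.7456 m⁴.
Centre of pressure: y_p = y_c + I_c/(y_c·A) = 8.7 + 14.7456/(8.7 × 17.28) = 8.7 + 0.0980843 = 8.79808 m along the plane.
The resultant acts 1.6 + 0.0980843 = 1.69808 m (along the plate) below the hinge at the top edge, so the moment about the hinge is M = F × 1.69808 = 1012.07 × 1.69808 = 1718.58 kN·m.
A normal force at the bottom, 3.2 m from the hinge, must supply this moment: P = 1718.58/3.2 = 537.056 kN.

P ≈ 537 kN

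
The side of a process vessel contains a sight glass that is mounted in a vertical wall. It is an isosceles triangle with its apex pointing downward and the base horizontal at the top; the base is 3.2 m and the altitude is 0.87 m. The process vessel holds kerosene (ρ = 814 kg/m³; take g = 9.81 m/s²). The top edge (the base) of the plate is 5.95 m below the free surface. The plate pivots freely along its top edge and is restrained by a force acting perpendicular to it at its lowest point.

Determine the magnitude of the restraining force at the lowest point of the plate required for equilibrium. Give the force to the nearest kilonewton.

P ≈ 24 kN

γ = ρg = 814 × 9.81 / 1000 = 7.98534 kN/m³.
With the apex down, the centroid sits h/3 = 0.87/3 = 0.29 m below the base (the top edge), so the centroid depth is h_c = 5.95 + 0.29 = 6.24 m.
A = ½ × 3.2 × 0.87 = 1.392 m².
Resultant F = γ·h_c·A = 7.98534 × 6.24 × 1.392 = 69.3613 kN.
I_c = b·h³/36 = 3.2 × 0.87³/36 = 0.0585336 m⁴.
Centre of pressure: y_p = y_c + I_c/(y_c·A) = 6.24 + 0.0585336/(6.24 × 1.392) = 6.24 + 0.00673878 = 6.24674 m along the plane.
The resultant acts 0.29 + 0.00673878 = 0.296739 m (along the plate) below the hinge at the top edge, so the moment about the hinge is M = F × 0.296739 = 69.3613 × 0.296739 = 20.5822 kN·m.
A normal force at the bottom, 0.87 m from the hinge, must supply this moment: P = 20.5822/0.87 = 23.6577 kN.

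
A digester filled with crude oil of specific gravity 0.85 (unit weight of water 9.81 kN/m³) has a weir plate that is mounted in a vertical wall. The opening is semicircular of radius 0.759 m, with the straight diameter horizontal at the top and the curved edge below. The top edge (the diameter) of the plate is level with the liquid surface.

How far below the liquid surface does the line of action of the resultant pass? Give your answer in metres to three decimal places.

h_p = 0.447 m

γ = 0.85 × 9.81 = 8.3385 kN/m³.
The centroid of a semicircle lies 4r/(3π) = 0.32213 m from the diameter, here below the top edge, so the centroid depth is h_c = 0.32213 m.
A = πr²/2 = π × 0.759²/2 = 0.904906 m².
Resultant F = γ·h_c·A = 8.3385 × 0.32213 × 0.904906 = 2.43065 kN.
I_c = (π/8 − 8/(9π))·r⁴ = 0.109757 × 0.759⁴ = 0.036425 m⁴.
Centre of pressure: y_p = y_c + I_c/(y_c·A) = 0.32213 + 0.036425/(0.32213 × 0.904906) = 0.32213 + 0.124958 = 0.447088 m along the plane.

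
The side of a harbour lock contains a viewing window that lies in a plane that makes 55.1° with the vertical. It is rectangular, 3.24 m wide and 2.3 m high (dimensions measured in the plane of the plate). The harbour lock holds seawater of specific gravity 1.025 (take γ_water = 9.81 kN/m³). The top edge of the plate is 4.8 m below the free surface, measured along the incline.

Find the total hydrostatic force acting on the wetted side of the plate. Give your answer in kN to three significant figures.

γ = 1.025 × 9.81 = 10.05525 kN/m³.
The plate makes 55.1° with the vertical, i.e. θ = 90° − 55.1° = 34.9° to the horizontal. Measuring y along the incline from the free-surface line, vertical depth h = y·sinθ with sinθ = 0.572146.
The centroid lies 2.3/2 = 1.15 m below the top edge, so y_c = 4.8 + 1.15 = 5.95 m and h_c = 5.95 × 0.572146 = 3.40427 m.
A = 3.24 × 2.3 = 7.452 m².
Resultant F = γ·h_c·A = 10.05525 × 3.40427 × 7.452 = 255.088 kN.

F ≈ 255 kN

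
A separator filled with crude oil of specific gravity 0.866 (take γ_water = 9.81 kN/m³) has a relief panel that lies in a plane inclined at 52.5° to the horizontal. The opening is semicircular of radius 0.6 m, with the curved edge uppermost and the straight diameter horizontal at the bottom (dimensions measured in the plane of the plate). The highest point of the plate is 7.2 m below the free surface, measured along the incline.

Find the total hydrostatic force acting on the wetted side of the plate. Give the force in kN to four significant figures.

γ = 0.866 × 9.81 = 8.49546 kN/m³.
Let θ = 52.5° be the plate's angle to the horizontal; measure y along the incline from where the plane meets the free surface. Vertical depth h = y·sinθ with sinθ = 0.793353.
The centroid lies 4r/(3π) = 0.254648 m above the diameter, so r − 4r/(3π) = 0.6 − 0.254648 = 0.345352 m below the topmost point, so y_c = 7.2 + 0.345352 = 7.54535 m and h_c = 7.54535 × 0.793353 = 5.98613 m.
A = πr²/2 = π × 0.6²/2 = 0.565487 m².
Resultant F = γ·h_c·A = 8.49546 × 5.98613 × 0.565487 = 28.7578 kN.

F ≈ 28.76 kN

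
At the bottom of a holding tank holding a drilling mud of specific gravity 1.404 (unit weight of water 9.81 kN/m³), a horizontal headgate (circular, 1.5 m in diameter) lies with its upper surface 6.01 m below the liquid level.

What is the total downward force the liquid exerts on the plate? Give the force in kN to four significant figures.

γ = 1.404 × 9.81 = 13.77324 kN/m³.
The plate is horizontal, so pressure is uniform at p = γ·h = 13.77324 × 6.01 = 82.7772 kN/m².
A = π(0.75)² = 1.76715 m².
F = p·A = 82.7772 × 1.76715 = 146.28 kN.

F ≈ 146.3 kN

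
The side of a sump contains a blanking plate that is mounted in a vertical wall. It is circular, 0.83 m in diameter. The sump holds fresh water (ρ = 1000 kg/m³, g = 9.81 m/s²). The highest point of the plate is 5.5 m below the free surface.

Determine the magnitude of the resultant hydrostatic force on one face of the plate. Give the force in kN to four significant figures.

γ = ρg = 1000 × 9.81 = 9810 N/m³ = 9.81 kN/m³.
The centroid is at the centre, 0.415 m below the top of the plate, so the centroid depth is h_c = 5.5 + 0.415 = 5.915 m.
A = π(0.415)² = 0.541061 m².
Resultant F = γ·h_c·A = 9.81 × 5.915 × 0.541061 = 31.3957 kN.

F ≈ 31.40 kN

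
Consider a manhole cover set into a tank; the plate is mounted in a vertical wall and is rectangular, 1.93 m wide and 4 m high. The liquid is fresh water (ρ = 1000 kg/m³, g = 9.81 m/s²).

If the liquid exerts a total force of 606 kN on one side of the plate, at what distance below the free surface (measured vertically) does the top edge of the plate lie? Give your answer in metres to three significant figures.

d_top ≈ 6.00 m

γ = ρg = 1000 × 9.81 = 9810 N/m³ = 9.81 kN/m³.
A = 1.93 × 4 = 7.72 m².
From F = γ·h_c·A, the centroid depth is h_c = 606/(9.81 × 7.72) = 8.00177 m.
The centroid lies 4/2 = 2 m below the top edge, so the top edge sits at h_top = 8.00177 − 2 = 6.00177 m below the surface.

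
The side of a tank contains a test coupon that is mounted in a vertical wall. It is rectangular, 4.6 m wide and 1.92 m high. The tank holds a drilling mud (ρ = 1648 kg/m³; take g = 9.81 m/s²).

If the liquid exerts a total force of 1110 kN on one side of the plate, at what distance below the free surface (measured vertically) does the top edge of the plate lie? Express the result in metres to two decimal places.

d_top ≈ 6.81 m

γ = ρg = 1648 × 9.81 / 1000 = 16.16688 kN/m³.
A = 4.6 × 1.92 = 8.832 m².
From F = γ·h_c·A, the centroid depth is h_c = 1110/(16.16688 × 8.832) = 7.77388 m.
The centroid lies 1.92/2 = 0.96 m below the top edge, so the top edge sits at h_top = 7.77388 − 0.96 = 6.81388 m below the surface.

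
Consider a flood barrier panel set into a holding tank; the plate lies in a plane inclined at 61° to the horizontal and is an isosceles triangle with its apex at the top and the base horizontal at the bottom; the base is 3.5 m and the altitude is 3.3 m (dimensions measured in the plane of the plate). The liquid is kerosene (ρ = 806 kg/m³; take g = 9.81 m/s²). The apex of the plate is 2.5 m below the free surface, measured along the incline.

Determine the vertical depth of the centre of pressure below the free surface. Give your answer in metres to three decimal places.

h_p = 4.223 m

γ = ρg = 806 × 9.81 / 1000 = 7.90686 kN/m³.
Let θ = 61° be the plate's angle to the horizontal; measure y along the incline from where the plane meets the free surface. Vertical depth h = y·sinθ with sinθ = 0.874620.
With the apex up, the centroid sits 2h/3 = 2 × 3.3/3 = 2.2 m below the apex, so y_c = 2.5 + 2.2 = 4.7 m and h_c = 4.7 × 0.874620 = 4.11071 m.
A = ½ × 3.5 × 3.3 = 5.775 m².
Resultant F = γ·h_c·A = 7.90686 × 4.11071 × 5.775 = 187.704 kN.
I_c = b·h³/36 = 3.5 × 3.3³/36 = 3.49387 m⁴.
Centre of pressure: y_p = y_c + I_c/(y_c·A) = 4.7 + 3.49387/(4.7 × 5.775) = 4.7 + 0.128723 = 4.82872 m along the plane.
Vertically, h_p = y_p·sinθ = 4.82872 × 0.874620 = 4.2233 m.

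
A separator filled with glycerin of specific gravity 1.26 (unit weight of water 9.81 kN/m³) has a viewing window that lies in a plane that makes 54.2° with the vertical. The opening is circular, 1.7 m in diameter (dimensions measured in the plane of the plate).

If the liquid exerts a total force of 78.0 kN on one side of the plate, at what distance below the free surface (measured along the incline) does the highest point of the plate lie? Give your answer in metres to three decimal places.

γ = 1.26 × 9.81 = 12.3606 kN/m³.
A = π(0.85)² = 2.2698 m².
From F = γ·h_c·A, the centroid depth is h_c = 78.0/(12.3606 × 2.2698) = 2.78015 m.
The plate makes 54.2° with the vertical, i.e. θ = 90° − 54.2° = 35.8° to the horizontal. Measuring y along the incline from the free-surface line, vertical depth h = y·sinθ with sinθ = 0.584958.
Along the incline, y_c = h_c/sinθ = 2.78015/0.584958 = 4.75273 m.
The centroid is at the centre, 0.85 m below the top of the plate, so the highest point sits at y_top = 4.75273 − 0.85 = 3.90273 m along the incline.

y_top ≈ 3.903 m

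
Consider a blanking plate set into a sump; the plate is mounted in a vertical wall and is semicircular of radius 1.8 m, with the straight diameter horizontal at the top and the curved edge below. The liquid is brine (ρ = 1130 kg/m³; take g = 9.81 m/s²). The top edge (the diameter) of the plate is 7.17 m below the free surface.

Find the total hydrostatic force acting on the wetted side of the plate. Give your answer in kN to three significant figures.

γ = ρg = 1130 × 9.81 / 1000 = 11.0853 kN/m³.
The centroid of a semicircle lies 4r/(3π) = 0.763944 m from the diameter, here below the top edge, so the centroid depth is h_c = 7.17 + 0.763944 = 7.93394 m.
A = πr²/2 = π × 1.8²/2 = 5.08938 m².
Resultant F = γ·h_c·A = 11.0853 × 7.93394 × 5.08938 = 447.612 kN.

F ≈ 448 kN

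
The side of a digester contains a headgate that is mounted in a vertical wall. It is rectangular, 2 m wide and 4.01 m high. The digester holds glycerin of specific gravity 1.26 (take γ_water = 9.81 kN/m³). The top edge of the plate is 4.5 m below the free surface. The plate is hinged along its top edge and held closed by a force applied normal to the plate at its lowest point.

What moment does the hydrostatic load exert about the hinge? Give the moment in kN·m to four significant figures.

M ≈ 1426 kN·m

γ = 1.26 × 9.81 = 12.3606 kN/m³.
The centroid lies 4.01/2 = 2.005 m below the top edge, so the centroid depth is h_c = 4.5 + 2.005 = 6.505 m.
A = 2 × 4.01 = 8.02 m².
Resultant F = γ·h_c·A = 12.3606 × 6.505 × 8.02 = 644.854 kN.
I_c = b·h³/12 = 2 × 4.01³/12 = 10.7469 m⁴.
Centre of pressure: y_p = y_c + I_c/(y_c·A) = 6.505 + 10.7469/(6.505 × 8.02) = 6.505 + 0.205997 = 6.711 m along the plane.
The resultant acts 2.005 + 0.205997 = 2.211 m (along the plate) below the hinge at the top edge, so the moment about the hinge is M = F × 2.211 = 644.854 × 2.211 = 1425.77 kN·m.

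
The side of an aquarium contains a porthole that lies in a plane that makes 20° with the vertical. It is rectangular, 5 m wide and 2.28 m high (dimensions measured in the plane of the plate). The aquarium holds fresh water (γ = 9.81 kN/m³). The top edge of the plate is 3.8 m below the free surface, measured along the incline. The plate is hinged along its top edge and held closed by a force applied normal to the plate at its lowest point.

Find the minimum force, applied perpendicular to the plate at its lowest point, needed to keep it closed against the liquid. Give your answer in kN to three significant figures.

P ≈ 280 kN

γ = 9.81 kN/m³.
The plate makes 20° with the vertical, i.e. θ = 90° − 20° = 70° to the horizontal. Measuring y along the incline from the free-surface line, vertical depth h = y·sinθ with sinθ = 0.939693.
The centroid lies 2.28/2 = 1.14 m below the top edge, so y_c = 3.8 + 1.14 = 4.94 m and h_c = 4.94 × 0.939693 = 4.64208 m.
A = 5 × 2.28 = 11.4 m².
Resultant F = γ·h_c·A = 9.81 × 4.64208 × 11.4 = 519.142 kN.
I_c = b·h³/12 = 5 × 2.28³/12 = 4.93848 m⁴.
Centre of pressure: y_p = y_c + I_c/(y_c·A) = 4.94 + 4.93848/(4.94 × 11.4) = 4.94 + 0.0876923 = 5.02769 m along the plane.
The resultant acts 1.14 + 0.0876923 = 1.22769 m (along the plate) below the hinge at the top edge, so the moment about the hinge is M = F × 1.22769 = 519.142 × 1.22769 = 637.345 kN·m.
A normal force at the bottom, 2.28 m from the hinge, must supply this moment: P = 637.345/2.28 = 279.537 kN.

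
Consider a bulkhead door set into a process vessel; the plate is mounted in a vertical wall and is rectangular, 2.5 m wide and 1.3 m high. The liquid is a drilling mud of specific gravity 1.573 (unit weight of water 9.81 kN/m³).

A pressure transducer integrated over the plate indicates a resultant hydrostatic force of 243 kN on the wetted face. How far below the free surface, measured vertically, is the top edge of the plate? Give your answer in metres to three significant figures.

γ = 1.573 × 9.81 = 15.43113 kN/m³.
A = 2.5 × 1.3 = 3.25 m².
From F = γ·h_c·A, the centroid depth is h_c = 243/(15.43113 × 3.25) = 4.84535 m.
The centroid lies 1.3/2 = 0.65 m below the top edge, so the top edge sits at h_top = 4.84535 − 0.65 = 4.19535 m below the surface.

d_top ≈ 4.20 m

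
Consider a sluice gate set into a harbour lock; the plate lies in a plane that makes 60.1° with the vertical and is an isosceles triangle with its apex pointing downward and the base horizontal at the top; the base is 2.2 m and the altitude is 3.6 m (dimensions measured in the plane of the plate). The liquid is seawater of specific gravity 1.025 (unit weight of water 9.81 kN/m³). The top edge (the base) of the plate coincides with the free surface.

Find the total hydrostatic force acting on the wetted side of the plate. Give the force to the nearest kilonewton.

F ≈ 24 kN

γ = 1.025 × 9.81 = 10.05525 kN/m³.
The plate makes 60.1° with the vertical, i.e. θ = 90° − 60.1° = 29.9° to the horizontal. Measuring y along the incline from the free-surface line, vertical depth h = y·sinθ with sinθ = 0.498488.
With the apex down, the centroid sits h/3 = 3.6/3 = 1.2 m below the base (the top edge), so y_c = 1.2 m and h_c = 1.2 × 0.498488 = 0.598186 m.
A = ½ × 2.2 × 3.6 = 3.96 m².
Resultant F = γ·h_c·A = 10.05525 × 0.598186 × 3.96 = 23.819 kN.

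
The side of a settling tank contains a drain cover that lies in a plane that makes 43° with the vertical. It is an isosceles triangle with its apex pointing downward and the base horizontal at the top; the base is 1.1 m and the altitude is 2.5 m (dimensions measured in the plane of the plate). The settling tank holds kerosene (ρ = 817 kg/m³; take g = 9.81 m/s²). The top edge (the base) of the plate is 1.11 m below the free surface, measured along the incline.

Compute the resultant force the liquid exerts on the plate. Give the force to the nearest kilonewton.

γ = ρg = 817 × 9.81 / 1000 = 8.01477 kN/m³.
The plate makes 43° with the vertical, i.e. θ = 90° − 43° = 47° to the horizontal. Measuring y along the incline from the free-surface line, vertical depth h = y·sinθ with sinθ = 0.731354.
With the apex down, the centroid sits h/3 = 2.5/3 = 0.833333 m below the base (the top edge), so y_c = 1.11 + 0.833333 = 1.94333 m and h_c = 1.94333 × 0.731354 = 1.42126 m.
A = ½ × 1.1 × 2.5 = 1.375 m².
Resultant F = γ·h_c·A = 8.01477 × 1.42126 × 1.375 = 15.6627 kN.

F ≈ 16 kN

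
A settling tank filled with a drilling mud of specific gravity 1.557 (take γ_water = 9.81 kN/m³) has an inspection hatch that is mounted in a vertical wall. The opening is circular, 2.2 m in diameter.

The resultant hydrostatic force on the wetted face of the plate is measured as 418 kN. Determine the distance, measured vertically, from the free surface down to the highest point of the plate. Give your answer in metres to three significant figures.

d_top ≈ 6.10 m

γ = 1.557 × 9.81 = 15.27417 kN/m³.
A = π(1.1)² = 3.80133 m².
From F = γ·h_c·A, the centroid depth is h_c = 418/(15.27417 × 3.80133) = 7.19918 m.
The centroid is at the centre, 1.1 m below the top of the plate, so the highest point sits at h_top = 7.19918 − 1.1 = 6.09918 m below the surface.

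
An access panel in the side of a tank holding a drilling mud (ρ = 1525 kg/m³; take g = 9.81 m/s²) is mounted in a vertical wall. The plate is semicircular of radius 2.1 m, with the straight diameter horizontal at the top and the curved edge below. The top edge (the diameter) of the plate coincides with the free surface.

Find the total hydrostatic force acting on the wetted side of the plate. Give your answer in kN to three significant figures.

γ = ρg = 1525 × 9.81 / 1000 = 14.96025 kN/m³.
The centroid of a semicircle lies 4r/(3π) = 0.891268 m from the diameter, here below the top edge, so the centroid depth is h_c = 0.891268 m.
A = πr²/2 = π × 2.1²/2 = 6.92721 m².
Resultant F = γ·h_c·A = 14.96025 × 0.891268 × 6.92721 = 92.3646 kN.

F ≈ 92.4 kN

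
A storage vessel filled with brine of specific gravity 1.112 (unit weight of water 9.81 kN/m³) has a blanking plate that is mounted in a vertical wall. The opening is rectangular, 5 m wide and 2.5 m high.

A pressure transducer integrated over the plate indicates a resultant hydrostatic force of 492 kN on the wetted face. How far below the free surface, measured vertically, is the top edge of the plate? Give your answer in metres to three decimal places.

d_top ≈ 2.358 m

γ = 1.112 × 9.81 = 10.90872 kN/m³.
A = 5 × 2.5 = 12.5 m².
From F = γ·h_c·A, the centroid depth is h_c = 492/(10.90872 × 12.5) = 3.60812 m.
The centroid lies 2.5/2 = 1.25 m below the top edge, so the top edge sits at h_top = 3.60812 − 1.25 = 2.35812 m below the surface.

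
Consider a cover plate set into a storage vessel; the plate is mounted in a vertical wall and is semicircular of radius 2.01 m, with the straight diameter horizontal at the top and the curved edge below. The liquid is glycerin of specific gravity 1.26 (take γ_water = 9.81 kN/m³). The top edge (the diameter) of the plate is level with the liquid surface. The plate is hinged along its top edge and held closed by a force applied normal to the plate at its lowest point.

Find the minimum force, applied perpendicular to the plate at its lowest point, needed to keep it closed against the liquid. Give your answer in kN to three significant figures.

γ = 1.26 × 9.81 = 12.3606 kN/m³.
The centroid of a semicircle lies 4r/(3π) = 0.85307 m from the diameter, here below the top edge, so the centroid depth is h_c = 0.85307 m.
A = πr²/2 = π × 2.01²/2 = 6.34617 m².
Resultant F = γ·h_c·A = 12.3606 × 0.85307 × 6.34617 = 66.9169 kN.
I_c = (π/8 − 8/(9π))·r⁴ = 0.109757 × 2.01⁴ = 1.7915 m⁴.
Centre of pressure: y_p = y_c + I_c/(y_c·A) = 0.85307 + 1.7915/(0.85307 × 6.34617) = 0.85307 + 0.330918 = 1.18399 m along the plane.
The resultant acts 0.85307 + 0.330918 = 1.18399 m (along the plate) below the hinge at the top edge, so the moment about the hinge is M = F × 1.18399 = 66.9169 × 1.18399 = 79.2289 kN·m.
A normal force at the bottom, 2.01 m from the hinge, must supply this moment: P = 79.2289/2.01 = 39.4174 kN.

P ≈ 39.4 kN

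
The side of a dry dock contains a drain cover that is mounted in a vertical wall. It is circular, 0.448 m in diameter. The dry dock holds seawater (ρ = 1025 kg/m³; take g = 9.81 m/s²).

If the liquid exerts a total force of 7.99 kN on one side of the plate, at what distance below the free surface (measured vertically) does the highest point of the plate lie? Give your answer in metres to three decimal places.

γ = ρg = 1025 × 9.81 / 1000 = 10.05525 kN/m³.
A = π(0.224)² = 0.157633 m².
From F = γ·h_c·A, the centroid depth is h_c = 7.99/(10.05525 × 0.157633) = 5.04088 m.
The centroid is at the centre, 0.224 m below the top of the plate, so the highest point sits at h_top = 5.04088 − 0.224 = 4.81688 m below the surface.

d_top ≈ 4.817 m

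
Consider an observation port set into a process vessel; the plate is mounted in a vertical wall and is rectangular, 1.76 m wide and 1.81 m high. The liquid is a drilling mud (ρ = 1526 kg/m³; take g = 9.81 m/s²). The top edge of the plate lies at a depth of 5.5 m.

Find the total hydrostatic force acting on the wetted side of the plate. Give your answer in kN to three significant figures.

F ≈ 305 kN

γ = ρg = 1526 × 9.81 / 1000 = 14.97006 kN/m³.
The centroid lies 1.81/2 = 0.905 m below the top edge, so the centroid depth is h_c = 5.5 + 0.905 = 6.405 m.
A = 1.76 × 1.81 = 3.1856 m².
Resultant F = γ·h_c·A = 14.97006 × 6.405 × 3.1856 = 305.446 kN.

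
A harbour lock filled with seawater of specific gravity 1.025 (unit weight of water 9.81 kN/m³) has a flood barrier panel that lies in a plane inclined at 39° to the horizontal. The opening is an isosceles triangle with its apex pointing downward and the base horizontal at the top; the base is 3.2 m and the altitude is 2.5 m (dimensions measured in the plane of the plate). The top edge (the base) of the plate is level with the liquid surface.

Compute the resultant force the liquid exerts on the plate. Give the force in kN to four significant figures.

F ≈ 21.09 kN

γ = 1.025 × 9.81 = 10.05525 kN/m³.
Let θ = 39° be the plate's angle to the horizontal; measure y along the incline from where the plane meets the free surface. Vertical depth h = y·sinθ with sinθ = 0.629320.
With the apex down, the centroid sits h/3 = 2.5/3 = 0.833333 m below the base (the top edge), so y_c = 0.833333 m and h_c = 0.833333 × 0.629320 = 0.524433 m.
A = ½ × 3.2 × 2.5 = 4 m².
Resultant F = γ·h_c·A = 10.05525 × 0.524433 × 4 = 21.0932 kN.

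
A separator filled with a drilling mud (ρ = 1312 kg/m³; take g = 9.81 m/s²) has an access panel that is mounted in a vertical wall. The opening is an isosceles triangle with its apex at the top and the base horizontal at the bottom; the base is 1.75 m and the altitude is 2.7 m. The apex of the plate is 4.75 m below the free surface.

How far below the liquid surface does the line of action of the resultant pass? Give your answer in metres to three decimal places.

γ = ρg = 1312 × 9.81 / 1000 = 12.87072 kN/m³.
With the apex up, the centroid sits 2h/3 = 2 × 2.7/3 = 1.8 m below the apex, so the centroid depth is h_c = 4.75 + 1.8 = 6.55 m.
A = ½ × 1.75 × 2.7 = 2.3625 m².
Resultant F = γ·h_c·A = 12.87072 × 6.55 × 2.3625 = 199.166 kN.
I_c = b·h³/36 = 1.75 × 2.7³/36 = 0.956813 m⁴.
Centre of pressure: y_p = y_c + I_c/(y_c·A) = 6.55 + 0.956813/(6.55 × 2.3625) = 6.55 + 0.0618321 = 6.61183 m along the plane.

h_p = 6.612 m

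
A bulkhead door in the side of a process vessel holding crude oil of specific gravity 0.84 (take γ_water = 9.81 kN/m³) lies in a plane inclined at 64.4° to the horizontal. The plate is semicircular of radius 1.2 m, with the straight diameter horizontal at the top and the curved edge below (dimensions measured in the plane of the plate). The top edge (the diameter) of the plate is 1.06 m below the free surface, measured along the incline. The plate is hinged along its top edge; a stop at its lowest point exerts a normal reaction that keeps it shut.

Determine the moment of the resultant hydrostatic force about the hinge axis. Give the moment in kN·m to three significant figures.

γ = 0.84 × 9.81 = 8.2404 kN/m³.
Let θ = 64.4° be the plate's angle to the horizontal; measure y along the incline from where the plane meets the free surface. Vertical depth h = y·sinθ with sinθ = 0.901833.
The centroid of a semicircle lies 4r/(3π) = 0.509296 m from the diameter, here below the top edge, so y_c = 1.06 + 0.509296 = 1.5693 m and h_c = 1.5693 × 0.901833 = 1.41525 m.
A = πr²/2 = π × 1.2²/2 = 2.26195 m².
Resultant F = γ·h_c·A = 8.2404 × 1.41525 × 2.26195 = 26.3794 kN.
I_c = (π/8 − 8/(9π))·r⁴ = 0.109757 × 1.2⁴ = 0.227592 m⁴.
Centre of pressure: y_p = y_c + I_c/(y_c·A) = 1.5693 + 0.227592/(1.5693 × 2.26195) = 1.5693 + 0.0641162 = 1.63342 m along the plane.
The resultant acts 0.509296 + 0.0641162 = 0.573412 m (along the plate) below the hinge at the top edge, so the moment about the hinge is M = F × 0.573412 = 26.3794 × 0.573412 = 15.1263 kN·m.

M ≈ 15.1 kN·m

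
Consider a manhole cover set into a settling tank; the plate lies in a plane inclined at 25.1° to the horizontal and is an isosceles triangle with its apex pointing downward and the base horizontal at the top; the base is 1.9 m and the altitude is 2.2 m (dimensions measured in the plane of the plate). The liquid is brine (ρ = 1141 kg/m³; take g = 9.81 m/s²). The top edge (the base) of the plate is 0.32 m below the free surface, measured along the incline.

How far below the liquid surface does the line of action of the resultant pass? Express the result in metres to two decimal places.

h_p = 0.56 m

γ = ρg = 1141 × 9.81 / 1000 = 11.19321 kN/m³.
Let θ = 25.1° be the plate's angle to the horizontal; measure y along the incline from where the plane meets the free surface. Vertical depth h = y·sinθ with sinθ = 0.424199.
With the apex down, the centroid sits h/3 = 2.2/3 = 0.733333 m below the base (the top edge), so y_c = 0.32 + 0.733333 = 1.05333 m and h_c = 1.05333 × 0.424199 = 0.446822 m.
A = ½ × 1.9 × 2.2 = 2.09 m².
Resultant F = γ·h_c·A = 11.19321 × 0.446822 × 2.09 = 10.4529 kN.
I_c = b·h³/36 = 1.9 × 2.2³/36 = 0.561978 m⁴.
Centre of pressure: y_p = y_c + I_c/(y_c·A) = 1.05333 + 0.561978/(1.05333 × 2.09) = 1.05333 + 0.255275 = 1.30861 m along the plane.
Vertically, h_p = y_p·sinθ = 1.30861 × 0.424199 = 0.555111 m.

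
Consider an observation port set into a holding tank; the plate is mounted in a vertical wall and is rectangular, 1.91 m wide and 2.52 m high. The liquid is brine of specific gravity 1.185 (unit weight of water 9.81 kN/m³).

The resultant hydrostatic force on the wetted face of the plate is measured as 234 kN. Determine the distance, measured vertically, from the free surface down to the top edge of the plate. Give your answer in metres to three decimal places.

d_top ≈ 2.922 m

γ = 1.185 × 9.81 = 11.62485 kN/m³.
A = 1.91 × 2.52 = 4.8132 m².
From F = γ·h_c·A, the centroid depth is h_c = 234/(11.62485 × 4.8132) = 4.1821 m.
The centroid lies 2.52/2 = 1.26 m below the top edge, so the top edge sits at h_top = 4.1821 − 1.26 = 2.9221 m below the surface.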